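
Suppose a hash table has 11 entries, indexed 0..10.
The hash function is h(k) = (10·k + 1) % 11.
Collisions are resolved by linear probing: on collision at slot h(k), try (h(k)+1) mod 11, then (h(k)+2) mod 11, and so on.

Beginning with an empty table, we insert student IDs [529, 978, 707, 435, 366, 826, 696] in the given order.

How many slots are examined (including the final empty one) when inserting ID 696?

529 hashes to 0; slot 0 is free -> place at 0.
978 hashes to 2; slot 2 is free -> place at 2.
707 hashes to 9; slot 9 is free -> place at 9.
435 hashes to 6; slot 6 is free -> place at 6.
366 hashes to 9; 9 taken -> place at 10.
826 hashes to 0; 0 taken -> place at 1.
696 hashes to 9; 9,10,0,1,2 taken -> place at 3.
Table: [529, 826, 978, 696, _, _, 435, _, _, 707, 366]

6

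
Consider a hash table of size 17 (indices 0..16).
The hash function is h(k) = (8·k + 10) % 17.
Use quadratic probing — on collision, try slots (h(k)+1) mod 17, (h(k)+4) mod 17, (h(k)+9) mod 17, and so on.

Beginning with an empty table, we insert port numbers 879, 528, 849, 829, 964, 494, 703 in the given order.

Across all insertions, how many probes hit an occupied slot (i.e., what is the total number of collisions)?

4

879 hashes to 4; slot 4 is free → place at 4.
528 hashes to 1; slot 1 is free → place at 1.
849 hashes to 2; slot 2 is free → place at 2.
829 hashes to 12; slot 12 is free → place at 12.
964 hashes to 4; 4 taken → place at 5.
494 hashes to 1; 1,2,5 taken → place at 10.
703 hashes to 7; slot 7 is free → place at 7.
Table: [—, 528, 849, —, 879, 964, —, 703, —, —, 494, —, 829, —, —, —, —]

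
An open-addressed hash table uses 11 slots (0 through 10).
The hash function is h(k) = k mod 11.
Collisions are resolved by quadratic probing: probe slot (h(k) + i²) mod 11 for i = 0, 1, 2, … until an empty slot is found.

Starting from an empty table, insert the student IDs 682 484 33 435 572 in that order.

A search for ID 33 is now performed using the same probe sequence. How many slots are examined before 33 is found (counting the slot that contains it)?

3

Insert 682: h=0, slot 0 empty -> index 0.
Insert 484: h=0, slot 0 occupied -> index 1.
Insert 33: h=0, slots 0,1 occupied -> index 4.
Insert 435: h=6, slot 6 empty -> index 6.
Insert 572: h=0, slots 0,1,4 occupied -> index 9.
Table: [682, 484, _, _, 33, _, 435, _, _, 572, _]
Lookup 33: h=0, probe 0,1,4 → found at 4.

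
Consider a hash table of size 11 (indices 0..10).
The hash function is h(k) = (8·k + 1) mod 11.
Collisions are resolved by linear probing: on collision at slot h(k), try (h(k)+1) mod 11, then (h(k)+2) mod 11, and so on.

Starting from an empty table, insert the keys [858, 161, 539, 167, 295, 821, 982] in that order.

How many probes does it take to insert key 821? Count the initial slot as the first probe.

858 hashes to 1; slot 1 is free → place at 1.
161 hashes to 2; slot 2 is free → place at 2.
539 hashes to 1; 1,2 taken → place at 3.
167 hashes to 6; slot 6 is free → place at 6.
295 hashes to 7; slot 7 is free → place at 7.
821 hashes to 2; 2,3 taken → place at 4.
982 hashes to 3; 3,4 taken → place at 5.
Table: [_, 858, 161, 539, 821, 982, 167, 295, _, _, _]

3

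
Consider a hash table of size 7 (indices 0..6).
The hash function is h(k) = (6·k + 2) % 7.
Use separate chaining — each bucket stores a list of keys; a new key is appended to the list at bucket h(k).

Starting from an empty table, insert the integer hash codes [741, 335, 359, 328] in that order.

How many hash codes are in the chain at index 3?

Insert 741: h=3, bucket 3 empty → new chain.
Insert 335: h=3, bucket 3 nonempty → append to chain.
Insert 359: h=0, bucket 0 empty → new chain.
Insert 328: h=3, bucket 3 nonempty → append to chain.
Final buckets:
0: 359
1: —
2: —
3: 741 -> 335 -> 328
4: —
5: —
6: —

3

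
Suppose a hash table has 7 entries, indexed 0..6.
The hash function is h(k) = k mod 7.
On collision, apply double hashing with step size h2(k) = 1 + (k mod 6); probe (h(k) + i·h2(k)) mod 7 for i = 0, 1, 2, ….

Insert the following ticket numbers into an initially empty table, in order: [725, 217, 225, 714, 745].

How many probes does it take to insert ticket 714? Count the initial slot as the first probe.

3

Insert 725: h=4, slot 4 empty → index 4.
Insert 217: h=0, slot 0 empty → index 0.
Insert 225: h=1, slot 1 empty → index 1.
Insert 714: h=0, h2=1, slots 0,1 occupied → index 2.
Insert 745: h=3, slot 3 empty → index 3.
Table: [217, 225, 714, 745, 725, —, —]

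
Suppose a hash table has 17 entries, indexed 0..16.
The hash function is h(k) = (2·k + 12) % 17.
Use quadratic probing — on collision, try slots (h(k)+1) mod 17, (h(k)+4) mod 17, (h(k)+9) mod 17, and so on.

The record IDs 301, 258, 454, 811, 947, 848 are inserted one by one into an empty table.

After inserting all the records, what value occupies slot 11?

301 hashes to 2; slot 2 is free => place at 2.
258 hashes to 1; slot 1 is free => place at 1.
454 hashes to 2; 2 taken => place at 3.
811 hashes to 2; 2,3 taken => place at 6.
947 hashes to 2; 2,3,6 taken => place at 11.
848 hashes to 8; slot 8 is free => place at 8.
Table: [—, 258, 301, 454, —, —, 811, —, 848, —, —, 947, —, —, —, —, —]

947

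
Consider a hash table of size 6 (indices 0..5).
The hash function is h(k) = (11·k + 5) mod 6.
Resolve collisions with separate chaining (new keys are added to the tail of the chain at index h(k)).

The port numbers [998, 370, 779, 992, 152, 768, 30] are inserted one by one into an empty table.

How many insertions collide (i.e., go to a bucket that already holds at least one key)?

998 -> bucket 3
370 -> bucket 1
779 -> bucket 0
992 -> bucket 3 (collision)
152 -> bucket 3 (collision)
768 -> bucket 5
30 -> bucket 5 (collision)
Final buckets:
0: 779
1: 370
2: —
3: 998 -> 992 -> 152
4: —
5: 768 -> 30

3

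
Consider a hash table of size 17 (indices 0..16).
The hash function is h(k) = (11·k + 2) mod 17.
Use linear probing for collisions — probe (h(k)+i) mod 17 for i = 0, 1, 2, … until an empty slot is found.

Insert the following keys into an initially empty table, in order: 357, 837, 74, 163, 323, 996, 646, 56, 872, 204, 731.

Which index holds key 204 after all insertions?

5

357: h=2 → slot 2
837: h=12 → slot 12
74: h=0 → slot 0
163: h=10 → slot 10
323: h=2, probe 2,3 → slot 3
996: h=10, probe 10,11 → slot 11
646: h=2, probe 2,3,4 → slot 4
56: h=6 → slot 6
872: h=6, probe 6,7 → slot 7
204: h=2, probe 2,3,4,5 → slot 5
731: h=2, probe 2,3,4,5,6,7,8 → slot 8
Table: [74, ∅, 357, 323, 646, 204, 56, 872, 731, ∅, 163, 996, 837, ∅, ∅, ∅, ∅]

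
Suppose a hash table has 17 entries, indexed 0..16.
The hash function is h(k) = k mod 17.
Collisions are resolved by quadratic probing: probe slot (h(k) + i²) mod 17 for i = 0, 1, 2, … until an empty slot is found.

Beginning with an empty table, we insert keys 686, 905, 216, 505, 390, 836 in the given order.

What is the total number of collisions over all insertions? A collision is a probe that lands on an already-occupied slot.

1

686: h=6 -> slot 6
905: h=4 -> slot 4
216: h=12 -> slot 12
505: h=12, probe 12,13 -> slot 13
390: h=16 -> slot 16
836: h=3 -> slot 3
Table: [-, -, -, 836, 905, -, 686, -, -, -, -, -, 216, 505, -, -, 390]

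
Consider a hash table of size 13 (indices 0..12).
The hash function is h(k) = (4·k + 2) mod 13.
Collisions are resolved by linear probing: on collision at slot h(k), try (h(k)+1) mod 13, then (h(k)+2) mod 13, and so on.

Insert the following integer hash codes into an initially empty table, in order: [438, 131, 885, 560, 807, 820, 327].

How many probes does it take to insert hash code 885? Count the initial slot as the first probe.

2

438 hashes to 12; slot 12 is free => place at 12.
131 hashes to 6; slot 6 is free => place at 6.
885 hashes to 6; 6 taken => place at 7.
560 hashes to 6; 6,7 taken => place at 8.
807 hashes to 6; 6,7,8 taken => place at 9.
820 hashes to 6; 6,7,8,9 taken => place at 10.
327 hashes to 10; 10 taken => place at 11.
Table: [∅, ∅, ∅, ∅, ∅, ∅, 131, 885, 560, 807, 820, 327, 438]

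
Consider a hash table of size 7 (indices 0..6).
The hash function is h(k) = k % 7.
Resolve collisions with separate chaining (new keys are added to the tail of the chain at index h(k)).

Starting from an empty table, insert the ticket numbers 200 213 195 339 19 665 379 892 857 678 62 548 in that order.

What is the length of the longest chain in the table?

Insert 200: h=4, bucket 4 empty -> new chain.
Insert 213: h=3, bucket 3 empty -> new chain.
Insert 195: h=6, bucket 6 empty -> new chain.
Insert 339: h=3, bucket 3 nonempty -> append to chain.
Insert 19: h=5, bucket 5 empty -> new chain.
Insert 665: h=0, bucket 0 empty -> new chain.
Insert 379: h=1, bucket 1 empty -> new chain.
Insert 892: h=3, bucket 3 nonempty -> append to chain.
Insert 857: h=3, bucket 3 nonempty -> append to chain.
Insert 678: h=6, bucket 6 nonempty -> append to chain.
Insert 62: h=6, bucket 6 nonempty -> append to chain.
Insert 548: h=2, bucket 2 empty -> new chain.
Final buckets:
0: 665
1: 379
2: 548
3: 213 -> 339 -> 892 -> 857
4: 200
5: 19
6: 195 -> 678 -> 62

4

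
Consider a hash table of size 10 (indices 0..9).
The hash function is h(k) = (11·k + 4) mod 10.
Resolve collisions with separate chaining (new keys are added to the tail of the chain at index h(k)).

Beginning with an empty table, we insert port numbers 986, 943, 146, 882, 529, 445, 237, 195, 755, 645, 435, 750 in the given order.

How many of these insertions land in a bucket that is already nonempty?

5

Insert 986: h=0, bucket 0 empty → new chain.
Insert 943: h=7, bucket 7 empty → new chain.
Insert 146: h=0, bucket 0 nonempty → append to chain.
Insert 882: h=6, bucket 6 empty → new chain.
Insert 529: h=3, bucket 3 empty → new chain.
Insert 445: h=9, bucket 9 empty → new chain.
Insert 237: h=1, bucket 1 empty → new chain.
Insert 195: h=9, bucket 9 nonempty → append to chain.
Insert 755: h=9, bucket 9 nonempty → append to chain.
Insert 645: h=9, bucket 9 nonempty → append to chain.
Insert 435: h=9, bucket 9 nonempty → append to chain.
Insert 750: h=4, bucket 4 empty → new chain.
Final buckets:
0: 986 -> 146
1: 237
2: _
3: 529
4: 750
5: _
6: 882
7: 943
8: _
9: 445 -> 195 -> 755 -> 645 -> 435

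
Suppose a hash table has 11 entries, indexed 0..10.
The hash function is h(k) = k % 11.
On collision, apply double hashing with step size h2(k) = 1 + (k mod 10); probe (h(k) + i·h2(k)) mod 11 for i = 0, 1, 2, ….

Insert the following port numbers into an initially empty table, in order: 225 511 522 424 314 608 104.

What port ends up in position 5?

225

225 hashes to 5; slot 5 is free => place at 5.
511 hashes to 5, h2=2; 5 taken => place at 7.
522 hashes to 5, h2=3; 5 taken => place at 8.
424 hashes to 6; slot 6 is free => place at 6.
314 hashes to 6, h2=5; 6 taken => place at 0.
608 hashes to 3; slot 3 is free => place at 3.
104 hashes to 5, h2=5; 5 taken => place at 10.
Table: [314, -, -, 608, -, 225, 424, 511, 522, -, 104]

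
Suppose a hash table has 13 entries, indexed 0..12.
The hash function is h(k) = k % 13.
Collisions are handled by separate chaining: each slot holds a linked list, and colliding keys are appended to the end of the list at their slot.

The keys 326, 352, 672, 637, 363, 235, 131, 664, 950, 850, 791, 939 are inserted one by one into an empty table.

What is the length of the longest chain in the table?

6

Insert 326: h=1, bucket 1 empty -> new chain.
Insert 352: h=1, bucket 1 nonempty -> append to chain.
Insert 672: h=9, bucket 9 empty -> new chain.
Insert 637: h=0, bucket 0 empty -> new chain.
Insert 363: h=12, bucket 12 empty -> new chain.
Insert 235: h=1, bucket 1 nonempty -> append to chain.
Insert 131: h=1, bucket 1 nonempty -> append to chain.
Insert 664: h=1, bucket 1 nonempty -> append to chain.
Insert 950: h=1, bucket 1 nonempty -> append to chain.
Insert 850: h=5, bucket 5 empty -> new chain.
Insert 791: h=11, bucket 11 empty -> new chain.
Insert 939: h=3, bucket 3 empty -> new chain.
Final buckets:
0: 637
1: 326 -> 352 -> 235 -> 131 -> 664 -> 950
2: .
3: 939
4: .
5: 850
6: .
7: .
8: .
9: 672
10: .
11: 791
12: 363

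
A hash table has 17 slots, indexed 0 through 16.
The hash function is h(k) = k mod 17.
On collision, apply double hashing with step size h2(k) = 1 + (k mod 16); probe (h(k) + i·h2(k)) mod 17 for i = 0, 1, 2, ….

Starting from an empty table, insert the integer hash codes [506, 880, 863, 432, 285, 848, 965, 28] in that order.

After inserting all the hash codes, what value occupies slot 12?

506: h=13 -> slot 13
880: h=13, h2=1, probe 13,14 -> slot 14
863: h=13, h2=16, probe 13,12 -> slot 12
432: h=7 -> slot 7
285: h=13, h2=14, probe 13,10 -> slot 10
848: h=15 -> slot 15
965: h=13, h2=6, probe 13,2 -> slot 2
28: h=11 -> slot 11
Table: [_, _, 965, _, _, _, _, 432, _, _, 285, 28, 863, 506, 880, 848, _]

863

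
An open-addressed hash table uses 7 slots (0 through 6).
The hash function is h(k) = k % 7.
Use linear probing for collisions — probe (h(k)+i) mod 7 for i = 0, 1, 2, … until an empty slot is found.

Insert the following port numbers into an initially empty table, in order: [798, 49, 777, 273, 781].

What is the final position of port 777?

2

798: h=0 -> slot 0
49: h=0, probe 0,1 -> slot 1
777: h=0, probe 0,1,2 -> slot 2
273: h=0, probe 0,1,2,3 -> slot 3
781: h=4 -> slot 4
Table: [798, 49, 777, 273, 781, -, -]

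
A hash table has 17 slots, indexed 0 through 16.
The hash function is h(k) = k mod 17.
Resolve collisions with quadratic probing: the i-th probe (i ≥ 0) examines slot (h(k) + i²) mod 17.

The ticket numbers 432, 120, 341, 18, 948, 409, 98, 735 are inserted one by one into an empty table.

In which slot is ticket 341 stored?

2

432: h=7 => slot 7
120: h=1 => slot 1
341: h=1, probe 1,2 => slot 2
18: h=1, probe 1,2,5 => slot 5
948: h=13 => slot 13
409: h=1, probe 1,2,5,10 => slot 10
98: h=13, probe 13,14 => slot 14
735: h=4 => slot 4
Table: [., 120, 341, ., 735, 18, ., 432, ., ., 409, ., ., 948, 98, ., .]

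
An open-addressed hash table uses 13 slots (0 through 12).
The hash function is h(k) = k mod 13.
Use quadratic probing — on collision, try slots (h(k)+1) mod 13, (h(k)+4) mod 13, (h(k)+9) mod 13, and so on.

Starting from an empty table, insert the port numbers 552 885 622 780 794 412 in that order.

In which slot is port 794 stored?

2

552 hashes to 6; slot 6 is free → place at 6.
885 hashes to 1; slot 1 is free → place at 1.
622 hashes to 11; slot 11 is free → place at 11.
780 hashes to 0; slot 0 is free → place at 0.
794 hashes to 1; 1 taken → place at 2.
412 hashes to 9; slot 9 is free → place at 9.
Table: [780, 885, 794, -, -, -, 552, -, -, 412, -, 622, -]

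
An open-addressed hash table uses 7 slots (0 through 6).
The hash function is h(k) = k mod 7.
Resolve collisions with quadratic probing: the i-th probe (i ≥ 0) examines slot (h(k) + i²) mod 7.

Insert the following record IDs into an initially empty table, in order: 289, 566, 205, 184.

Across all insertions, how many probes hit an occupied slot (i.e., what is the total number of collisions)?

289 hashes to 2; slot 2 is free -> place at 2.
566 hashes to 6; slot 6 is free -> place at 6.
205 hashes to 2; 2 taken -> place at 3.
184 hashes to 2; 2,3,6 taken -> place at 4.
Table: [∅, ∅, 289, 205, 184, ∅, 566]

4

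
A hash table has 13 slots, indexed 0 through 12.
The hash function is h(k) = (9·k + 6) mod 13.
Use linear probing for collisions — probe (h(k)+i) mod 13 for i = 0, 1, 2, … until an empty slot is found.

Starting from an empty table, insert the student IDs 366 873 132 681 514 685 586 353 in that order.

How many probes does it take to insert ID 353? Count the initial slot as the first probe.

Insert 366: h=11, slot 11 empty => index 11.
Insert 873: h=11, slot 11 occupied => index 12.
Insert 132: h=11, slots 11,12 occupied => index 0.
Insert 681: h=12, slots 12,0 occupied => index 1.
Insert 514: h=4, slot 4 empty => index 4.
Insert 685: h=9, slot 9 empty => index 9.
Insert 586: h=2, slot 2 empty => index 2.
Insert 353: h=11, slots 11,12,0,1,2 occupied => index 3.
Table: [132, 681, 586, 353, 514, —, —, —, —, 685, —, 366, 873]

6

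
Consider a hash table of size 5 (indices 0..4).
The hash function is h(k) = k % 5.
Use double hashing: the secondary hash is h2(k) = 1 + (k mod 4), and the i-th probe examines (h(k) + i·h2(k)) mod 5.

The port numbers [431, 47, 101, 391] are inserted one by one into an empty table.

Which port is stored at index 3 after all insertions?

431: h=1 => slot 1
47: h=2 => slot 2
101: h=1, h2=2, probe 1,3 => slot 3
391: h=1, h2=4, probe 1,0 => slot 0
Table: [391, 431, 47, 101, _]

101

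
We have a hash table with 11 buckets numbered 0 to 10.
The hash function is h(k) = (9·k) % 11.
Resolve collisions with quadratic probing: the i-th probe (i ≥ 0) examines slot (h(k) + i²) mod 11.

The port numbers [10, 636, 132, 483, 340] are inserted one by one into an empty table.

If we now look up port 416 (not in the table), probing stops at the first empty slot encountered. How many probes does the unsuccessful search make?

2

10: h=2 → slot 2
636: h=4 → slot 4
132: h=0 → slot 0
483: h=2, probe 2,3 → slot 3
340: h=2, probe 2,3,6 → slot 6
Table: [132, -, 10, 483, 636, -, 340, -, -, -, -]
Lookup 416: h=4, probe 4,5 → slot 5 empty, not found.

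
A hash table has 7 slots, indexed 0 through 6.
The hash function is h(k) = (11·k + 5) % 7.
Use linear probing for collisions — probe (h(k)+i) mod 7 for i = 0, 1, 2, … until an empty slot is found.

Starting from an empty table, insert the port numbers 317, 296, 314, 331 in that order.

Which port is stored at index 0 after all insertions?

296

Insert 317: h=6, slot 6 empty => index 6.
Insert 296: h=6, slot 6 occupied => index 0.
Insert 314: h=1, slot 1 empty => index 1.
Insert 331: h=6, slots 6,0,1 occupied => index 2.
Table: [296, 314, 331, —, —, —, 317]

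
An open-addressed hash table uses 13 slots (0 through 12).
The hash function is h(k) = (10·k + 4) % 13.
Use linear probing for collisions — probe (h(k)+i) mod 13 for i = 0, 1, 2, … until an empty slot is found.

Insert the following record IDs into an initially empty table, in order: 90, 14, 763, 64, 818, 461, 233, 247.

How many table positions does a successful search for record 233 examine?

4

90: h=7 -> slot 7
14: h=1 -> slot 1
763: h=3 -> slot 3
64: h=7, probe 7,8 -> slot 8
818: h=7, probe 7,8,9 -> slot 9
461: h=12 -> slot 12
233: h=7, probe 7,8,9,10 -> slot 10
247: h=4 -> slot 4
Table: [—, 14, —, 763, 247, —, —, 90, 64, 818, 233, —, 461]
Lookup 233: h=7, probe 7,8,9,10 → found at 10.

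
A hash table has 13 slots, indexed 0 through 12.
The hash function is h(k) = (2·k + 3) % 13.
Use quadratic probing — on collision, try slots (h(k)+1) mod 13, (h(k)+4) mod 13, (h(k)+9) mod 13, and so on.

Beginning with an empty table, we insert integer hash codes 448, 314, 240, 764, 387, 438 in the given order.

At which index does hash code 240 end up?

448: h=2 => slot 2
314: h=7 => slot 7
240: h=2, probe 2,3 => slot 3
764: h=10 => slot 10
387: h=10, probe 10,11 => slot 11
438: h=8 => slot 8
Table: [—, —, 448, 240, —, —, —, 314, 438, —, 764, 387, —]

3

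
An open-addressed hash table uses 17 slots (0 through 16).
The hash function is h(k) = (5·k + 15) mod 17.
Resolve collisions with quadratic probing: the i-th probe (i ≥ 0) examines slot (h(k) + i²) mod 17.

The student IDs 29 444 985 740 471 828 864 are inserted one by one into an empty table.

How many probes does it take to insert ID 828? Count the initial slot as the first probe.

4

29: h=7 → slot 7
444: h=8 → slot 8
985: h=10 → slot 10
740: h=9 → slot 9
471: h=7, probe 7,8,11 → slot 11
828: h=7, probe 7,8,11,16 → slot 16
864: h=0 → slot 0
Table: [864, ∅, ∅, ∅, ∅, ∅, ∅, 29, 444, 740, 985, 471, ∅, ∅, ∅, ∅, 828]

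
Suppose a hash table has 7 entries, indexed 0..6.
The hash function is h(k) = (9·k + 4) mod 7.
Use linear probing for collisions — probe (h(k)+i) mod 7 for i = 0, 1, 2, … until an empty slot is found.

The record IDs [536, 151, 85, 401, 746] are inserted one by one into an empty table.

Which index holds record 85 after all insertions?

536 hashes to 5; slot 5 is free -> place at 5.
151 hashes to 5; 5 taken -> place at 6.
85 hashes to 6; 6 taken -> place at 0.
401 hashes to 1; slot 1 is free -> place at 1.
746 hashes to 5; 5,6,0,1 taken -> place at 2.
Table: [85, 401, 746, —, —, 536, 151]

0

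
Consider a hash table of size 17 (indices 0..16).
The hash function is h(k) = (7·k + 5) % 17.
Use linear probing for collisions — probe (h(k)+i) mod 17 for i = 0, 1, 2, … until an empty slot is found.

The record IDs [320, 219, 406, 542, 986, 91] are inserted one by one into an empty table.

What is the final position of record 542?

Insert 320: h=1, slot 1 empty → index 1.
Insert 219: h=8, slot 8 empty → index 8.
Insert 406: h=8, slot 8 occupied → index 9.
Insert 542: h=8, slots 8,9 occupied → index 10.
Insert 986: h=5, slot 5 empty → index 5.
Insert 91: h=13, slot 13 empty → index 13.
Table: [-, 320, -, -, -, 986, -, -, 219, 406, 542, -, -, 91, -, -, -]

10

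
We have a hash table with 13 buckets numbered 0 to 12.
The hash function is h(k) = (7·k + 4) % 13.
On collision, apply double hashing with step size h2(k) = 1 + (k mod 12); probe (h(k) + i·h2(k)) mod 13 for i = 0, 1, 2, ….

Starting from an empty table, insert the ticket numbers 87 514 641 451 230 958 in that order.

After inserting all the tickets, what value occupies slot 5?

87 hashes to 2; slot 2 is free -> place at 2.
514 hashes to 1; slot 1 is free -> place at 1.
641 hashes to 6; slot 6 is free -> place at 6.
451 hashes to 2, h2=8; 2 taken -> place at 10.
230 hashes to 2, h2=3; 2 taken -> place at 5.
958 hashes to 2, h2=11; 2 taken -> place at 0.
Table: [958, 514, 87, -, -, 230, 641, -, -, -, 451, -, -]

230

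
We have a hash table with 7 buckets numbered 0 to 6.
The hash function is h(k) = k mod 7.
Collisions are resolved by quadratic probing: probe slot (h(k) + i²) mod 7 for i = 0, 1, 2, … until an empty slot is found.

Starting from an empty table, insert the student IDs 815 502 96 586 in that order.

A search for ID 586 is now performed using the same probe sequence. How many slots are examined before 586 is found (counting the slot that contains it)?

815 hashes to 3; slot 3 is free → place at 3.
502 hashes to 5; slot 5 is free → place at 5.
96 hashes to 5; 5 taken → place at 6.
586 hashes to 5; 5,6 taken → place at 2.
Table: [_, _, 586, 815, _, 502, 96]
Lookup 586: h=5, probe 5,6,2 → found at 2.

3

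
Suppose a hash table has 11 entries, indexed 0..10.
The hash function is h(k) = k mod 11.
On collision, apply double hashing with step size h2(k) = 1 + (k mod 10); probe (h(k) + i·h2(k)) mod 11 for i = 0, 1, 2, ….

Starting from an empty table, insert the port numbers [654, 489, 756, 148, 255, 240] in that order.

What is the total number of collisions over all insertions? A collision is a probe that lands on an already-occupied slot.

2

Insert 654: h=5, slot 5 empty -> index 5.
Insert 489: h=5, h2=10, slot 5 occupied -> index 4.
Insert 756: h=8, slot 8 empty -> index 8.
Insert 148: h=5, h2=9, slot 5 occupied -> index 3.
Insert 255: h=2, slot 2 empty -> index 2.
Insert 240: h=9, slot 9 empty -> index 9.
Table: [—, —, 255, 148, 489, 654, —, —, 756, 240, —]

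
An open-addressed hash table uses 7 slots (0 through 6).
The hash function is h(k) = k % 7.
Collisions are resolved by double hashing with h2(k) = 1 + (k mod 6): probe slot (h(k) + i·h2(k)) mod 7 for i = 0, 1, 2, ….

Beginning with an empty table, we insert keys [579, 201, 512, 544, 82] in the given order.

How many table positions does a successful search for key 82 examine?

Insert 579: h=5, slot 5 empty => index 5.
Insert 201: h=5, h2=4, slot 5 occupied => index 2.
Insert 512: h=1, slot 1 empty => index 1.
Insert 544: h=5, h2=5, slot 5 occupied => index 3.
Insert 82: h=5, h2=5, slots 5,3,1 occupied => index 6.
Table: [-, 512, 201, 544, -, 579, 82]
Lookup 82: h=5, h2=5, probe 5,3,1,6 → found at 6.

4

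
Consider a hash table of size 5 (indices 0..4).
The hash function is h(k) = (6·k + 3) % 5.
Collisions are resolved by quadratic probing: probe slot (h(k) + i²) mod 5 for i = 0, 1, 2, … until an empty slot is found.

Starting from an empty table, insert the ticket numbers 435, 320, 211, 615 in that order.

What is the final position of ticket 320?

Insert 435: h=3, slot 3 empty → index 3.
Insert 320: h=3, slot 3 occupied → index 4.
Insert 211: h=4, slot 4 occupied → index 0.
Insert 615: h=3, slots 3,4 occupied → index 2.
Table: [211, ∅, 615, 435, 320]

4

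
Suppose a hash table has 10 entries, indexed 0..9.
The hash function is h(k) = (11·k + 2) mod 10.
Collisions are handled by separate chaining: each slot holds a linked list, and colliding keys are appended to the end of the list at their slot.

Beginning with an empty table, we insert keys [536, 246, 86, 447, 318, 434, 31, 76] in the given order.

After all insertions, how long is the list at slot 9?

536 -> bucket 8
246 -> bucket 8 (collision)
86 -> bucket 8 (collision)
447 -> bucket 9
318 -> bucket 0
434 -> bucket 6
31 -> bucket 3
76 -> bucket 8 (collision)
Final buckets:
0: 318
1: ∅
2: ∅
3: 31
4: ∅
5: ∅
6: 434
7: ∅
8: 536 -> 246 -> 86 -> 76
9: 447

1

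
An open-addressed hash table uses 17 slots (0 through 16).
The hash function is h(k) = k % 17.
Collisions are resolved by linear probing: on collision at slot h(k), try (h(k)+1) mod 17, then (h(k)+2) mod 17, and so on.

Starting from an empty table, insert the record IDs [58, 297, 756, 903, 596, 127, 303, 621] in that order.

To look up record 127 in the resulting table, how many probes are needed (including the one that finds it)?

3

58: h=7 => slot 7
297: h=8 => slot 8
756: h=8, probe 8,9 => slot 9
903: h=2 => slot 2
596: h=1 => slot 1
127: h=8, probe 8,9,10 => slot 10
303: h=14 => slot 14
621: h=9, probe 9,10,11 => slot 11
Table: [—, 596, 903, —, —, —, —, 58, 297, 756, 127, 621, —, —, 303, —, —]
Lookup 127: h=8, probe 8,9,10 → found at 10.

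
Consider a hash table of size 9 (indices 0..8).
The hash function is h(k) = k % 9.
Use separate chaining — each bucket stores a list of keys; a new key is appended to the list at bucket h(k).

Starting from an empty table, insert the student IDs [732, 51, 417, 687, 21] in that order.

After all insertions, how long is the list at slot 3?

4

732 → bucket 3
51 → bucket 6
417 → bucket 3 (collision)
687 → bucket 3 (collision)
21 → bucket 3 (collision)
Final buckets:
0: -
1: -
2: -
3: 732 -> 417 -> 687 -> 21
4: -
5: -
6: 51
7: -
8: -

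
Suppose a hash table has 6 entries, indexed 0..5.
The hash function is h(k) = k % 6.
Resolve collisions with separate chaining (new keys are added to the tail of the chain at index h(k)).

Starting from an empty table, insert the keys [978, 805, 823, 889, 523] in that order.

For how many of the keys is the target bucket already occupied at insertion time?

3

Insert 978: h=0, bucket 0 empty -> new chain.
Insert 805: h=1, bucket 1 empty -> new chain.
Insert 823: h=1, bucket 1 nonempty -> append to chain.
Insert 889: h=1, bucket 1 nonempty -> append to chain.
Insert 523: h=1, bucket 1 nonempty -> append to chain.
Final buckets:
0: 978
1: 805 -> 823 -> 889 -> 523
2: -
3: -
4: -
5: -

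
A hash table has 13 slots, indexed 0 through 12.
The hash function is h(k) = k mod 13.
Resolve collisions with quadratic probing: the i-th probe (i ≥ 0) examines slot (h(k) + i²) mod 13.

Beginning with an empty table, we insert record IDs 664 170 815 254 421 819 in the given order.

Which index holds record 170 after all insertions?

664 hashes to 1; slot 1 is free → place at 1.
170 hashes to 1; 1 taken → place at 2.
815 hashes to 9; slot 9 is free → place at 9.
254 hashes to 7; slot 7 is free → place at 7.
421 hashes to 5; slot 5 is free → place at 5.
819 hashes to 0; slot 0 is free → place at 0.
Table: [819, 664, 170, ∅, ∅, 421, ∅, 254, ∅, 815, ∅, ∅, ∅]

2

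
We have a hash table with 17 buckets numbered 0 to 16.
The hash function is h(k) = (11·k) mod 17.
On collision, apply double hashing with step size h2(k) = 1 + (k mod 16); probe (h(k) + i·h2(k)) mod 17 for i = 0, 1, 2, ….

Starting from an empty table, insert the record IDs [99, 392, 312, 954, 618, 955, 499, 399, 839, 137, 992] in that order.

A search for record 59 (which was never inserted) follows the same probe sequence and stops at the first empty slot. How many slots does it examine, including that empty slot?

3

Insert 99: h=1, slot 1 empty → index 1.
Insert 392: h=11, slot 11 empty → index 11.
Insert 312: h=15, slot 15 empty → index 15.
Insert 954: h=5, slot 5 empty → index 5.
Insert 618: h=15, h2=11, slot 15 occupied → index 9.
Insert 955: h=16, slot 16 empty → index 16.
Insert 499: h=15, h2=4, slot 15 occupied → index 2.
Insert 399: h=3, slot 3 empty → index 3.
Insert 839: h=15, h2=8, slot 15 occupied → index 6.
Insert 137: h=11, h2=10, slot 11 occupied → index 4.
Insert 992: h=15, h2=1, slots 15,16 occupied → index 0.
Table: [992, 99, 499, 399, 137, 954, 839, —, —, 618, —, 392, —, —, —, 312, 955]
Lookup 59: h=3, h2=12, probe 3,15,10 → slot 10 empty, not found.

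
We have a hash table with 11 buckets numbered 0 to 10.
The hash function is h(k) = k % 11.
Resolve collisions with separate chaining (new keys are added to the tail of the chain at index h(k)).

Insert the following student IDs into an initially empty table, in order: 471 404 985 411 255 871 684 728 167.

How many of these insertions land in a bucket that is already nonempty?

4

471 -> bucket 9
404 -> bucket 8
985 -> bucket 6
411 -> bucket 4
255 -> bucket 2
871 -> bucket 2 (collision)
684 -> bucket 2 (collision)
728 -> bucket 2 (collision)
167 -> bucket 2 (collision)
Final buckets:
0: _
1: _
2: 255 -> 871 -> 684 -> 728 -> 167
3: _
4: 411
5: _
6: 985
7: _
8: 404
9: 471
10: _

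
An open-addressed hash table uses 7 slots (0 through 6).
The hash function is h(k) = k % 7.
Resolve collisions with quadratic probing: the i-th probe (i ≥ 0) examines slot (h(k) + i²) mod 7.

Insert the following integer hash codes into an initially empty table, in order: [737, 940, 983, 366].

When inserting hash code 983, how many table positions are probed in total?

737 hashes to 2; slot 2 is free -> place at 2.
940 hashes to 2; 2 taken -> place at 3.
983 hashes to 3; 3 taken -> place at 4.
366 hashes to 2; 2,3 taken -> place at 6.
Table: [., ., 737, 940, 983, ., 366]

2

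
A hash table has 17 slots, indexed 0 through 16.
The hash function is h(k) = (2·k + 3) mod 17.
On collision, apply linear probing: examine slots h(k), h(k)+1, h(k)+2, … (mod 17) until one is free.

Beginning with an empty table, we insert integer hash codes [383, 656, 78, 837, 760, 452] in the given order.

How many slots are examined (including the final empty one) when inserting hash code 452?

3

383 hashes to 4; slot 4 is free => place at 4.
656 hashes to 6; slot 6 is free => place at 6.
78 hashes to 6; 6 taken => place at 7.
837 hashes to 11; slot 11 is free => place at 11.
760 hashes to 10; slot 10 is free => place at 10.
452 hashes to 6; 6,7 taken => place at 8.
Table: [_, _, _, _, 383, _, 656, 78, 452, _, 760, 837, _, _, _, _, _]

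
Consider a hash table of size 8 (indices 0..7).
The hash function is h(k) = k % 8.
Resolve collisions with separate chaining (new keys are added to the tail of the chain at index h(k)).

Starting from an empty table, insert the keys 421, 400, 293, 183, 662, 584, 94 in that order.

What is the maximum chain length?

2

421 -> bucket 5
400 -> bucket 0
293 -> bucket 5 (collision)
183 -> bucket 7
662 -> bucket 6
584 -> bucket 0 (collision)
94 -> bucket 6 (collision)
Final buckets:
0: 400 -> 584
1: —
2: —
3: —
4: —
5: 421 -> 293
6: 662 -> 94
7: 183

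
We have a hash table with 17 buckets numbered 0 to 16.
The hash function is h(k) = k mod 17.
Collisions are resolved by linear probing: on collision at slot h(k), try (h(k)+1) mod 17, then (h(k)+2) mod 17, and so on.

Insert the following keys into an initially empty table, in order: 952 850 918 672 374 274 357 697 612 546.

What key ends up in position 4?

952: h=0 => slot 0
850: h=0, probe 0,1 => slot 1
918: h=0, probe 0,1,2 => slot 2
672: h=9 => slot 9
374: h=0, probe 0,1,2,3 => slot 3
274: h=2, probe 2,3,4 => slot 4
357: h=0, probe 0,1,2,3,4,5 => slot 5
697: h=0, probe 0,1,2,3,4,5,6 => slot 6
612: h=0, probe 0,1,2,3,4,5,6,7 => slot 7
546: h=2, probe 2,3,4,5,6,7,8 => slot 8
Table: [952, 850, 918, 374, 274, 357, 697, 612, 546, 672, _, _, _, _, _, _, _]

274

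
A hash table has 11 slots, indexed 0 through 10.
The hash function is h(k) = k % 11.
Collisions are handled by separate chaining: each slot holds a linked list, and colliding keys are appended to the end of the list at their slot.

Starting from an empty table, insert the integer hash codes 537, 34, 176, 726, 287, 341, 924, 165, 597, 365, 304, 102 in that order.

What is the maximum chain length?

5

Insert 537: h=9, bucket 9 empty → new chain.
Insert 34: h=1, bucket 1 empty → new chain.
Insert 176: h=0, bucket 0 empty → new chain.
Insert 726: h=0, bucket 0 nonempty → append to chain.
Insert 287: h=1, bucket 1 nonempty → append to chain.
Insert 341: h=0, bucket 0 nonempty → append to chain.
Insert 924: h=0, bucket 0 nonempty → append to chain.
Insert 165: h=0, bucket 0 nonempty → append to chain.
Insert 597: h=3, bucket 3 empty → new chain.
Insert 365: h=2, bucket 2 empty → new chain.
Insert 304: h=7, bucket 7 empty → new chain.
Insert 102: h=3, bucket 3 nonempty → append to chain.
Final buckets:
0: 176 -> 726 -> 341 -> 924 -> 165
1: 34 -> 287
2: 365
3: 597 -> 102
4: .
5: .
6: .
7: 304
8: .
9: 537
10: .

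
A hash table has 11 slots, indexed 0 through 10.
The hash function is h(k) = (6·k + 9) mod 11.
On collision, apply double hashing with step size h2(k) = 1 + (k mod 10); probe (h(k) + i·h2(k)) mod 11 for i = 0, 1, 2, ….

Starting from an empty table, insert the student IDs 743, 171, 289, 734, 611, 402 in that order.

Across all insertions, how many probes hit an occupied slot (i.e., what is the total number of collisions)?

Insert 743: h=1, slot 1 empty → index 1.
Insert 171: h=1, h2=2, slot 1 occupied → index 3.
Insert 289: h=5, slot 5 empty → index 5.
Insert 734: h=2, slot 2 empty → index 2.
Insert 611: h=1, h2=2, slots 1,3,5 occupied → index 7.
Insert 402: h=1, h2=3, slot 1 occupied → index 4.
Table: [., 743, 734, 171, 402, 289, ., 611, ., ., .]

5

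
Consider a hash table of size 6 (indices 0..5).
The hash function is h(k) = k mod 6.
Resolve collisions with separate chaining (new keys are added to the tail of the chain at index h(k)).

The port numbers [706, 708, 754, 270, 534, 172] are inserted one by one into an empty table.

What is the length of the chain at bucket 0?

Insert 706: h=4, bucket 4 empty → new chain.
Insert 708: h=0, bucket 0 empty → new chain.
Insert 754: h=4, bucket 4 nonempty → append to chain.
Insert 270: h=0, bucket 0 nonempty → append to chain.
Insert 534: h=0, bucket 0 nonempty → append to chain.
Insert 172: h=4, bucket 4 nonempty → append to chain.
Final buckets:
0: 708 -> 270 -> 534
1: _
2: _
3: _
4: 706 -> 754 -> 172
5: _

3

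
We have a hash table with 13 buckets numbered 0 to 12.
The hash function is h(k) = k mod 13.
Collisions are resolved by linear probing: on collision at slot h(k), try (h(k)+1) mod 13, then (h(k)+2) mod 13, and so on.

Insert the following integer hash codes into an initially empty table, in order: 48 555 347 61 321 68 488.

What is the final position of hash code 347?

48: h=9 => slot 9
555: h=9, probe 9,10 => slot 10
347: h=9, probe 9,10,11 => slot 11
61: h=9, probe 9,10,11,12 => slot 12
321: h=9, probe 9,10,11,12,0 => slot 0
68: h=3 => slot 3
488: h=7 => slot 7
Table: [321, —, —, 68, —, —, —, 488, —, 48, 555, 347, 61]

11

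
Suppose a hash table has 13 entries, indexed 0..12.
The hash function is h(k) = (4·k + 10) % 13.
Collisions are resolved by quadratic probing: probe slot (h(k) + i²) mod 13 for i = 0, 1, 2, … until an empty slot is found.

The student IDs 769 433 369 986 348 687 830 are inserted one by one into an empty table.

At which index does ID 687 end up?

3

769 hashes to 5; slot 5 is free → place at 5.
433 hashes to 0; slot 0 is free → place at 0.
369 hashes to 4; slot 4 is free → place at 4.
986 hashes to 2; slot 2 is free → place at 2.
348 hashes to 11; slot 11 is free → place at 11.
687 hashes to 2; 2 taken → place at 3.
830 hashes to 2; 2,3 taken → place at 6.
Table: [433, -, 986, 687, 369, 769, 830, -, -, -, -, 348, -]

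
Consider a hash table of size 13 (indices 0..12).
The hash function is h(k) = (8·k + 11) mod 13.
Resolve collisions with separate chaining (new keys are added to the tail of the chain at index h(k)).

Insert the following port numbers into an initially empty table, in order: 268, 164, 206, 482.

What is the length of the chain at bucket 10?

268 → bucket 10
164 → bucket 10 (collision)
206 → bucket 8
482 → bucket 6
Final buckets:
0: -
1: -
2: -
3: -
4: -
5: -
6: 482
7: -
8: 206
9: -
10: 268 -> 164
11: -
12: -

2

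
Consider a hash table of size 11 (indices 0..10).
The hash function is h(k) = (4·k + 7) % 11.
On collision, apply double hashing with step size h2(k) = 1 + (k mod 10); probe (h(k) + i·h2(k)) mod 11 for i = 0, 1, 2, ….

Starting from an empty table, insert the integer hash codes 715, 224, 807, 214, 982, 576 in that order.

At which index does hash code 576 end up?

4

Insert 715: h=7, slot 7 empty -> index 7.
Insert 224: h=1, slot 1 empty -> index 1.
Insert 807: h=1, h2=8, slot 1 occupied -> index 9.
Insert 214: h=5, slot 5 empty -> index 5.
Insert 982: h=8, slot 8 empty -> index 8.
Insert 576: h=1, h2=7, slots 1,8 occupied -> index 4.
Table: [—, 224, —, —, 576, 214, —, 715, 982, 807, —]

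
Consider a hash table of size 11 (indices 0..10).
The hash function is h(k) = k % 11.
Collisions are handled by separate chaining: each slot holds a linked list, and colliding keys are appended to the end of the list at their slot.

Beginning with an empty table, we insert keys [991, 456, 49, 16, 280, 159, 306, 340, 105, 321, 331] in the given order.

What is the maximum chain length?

5

Insert 991: h=1, bucket 1 empty -> new chain.
Insert 456: h=5, bucket 5 empty -> new chain.
Insert 49: h=5, bucket 5 nonempty -> append to chain.
Insert 16: h=5, bucket 5 nonempty -> append to chain.
Insert 280: h=5, bucket 5 nonempty -> append to chain.
Insert 159: h=5, bucket 5 nonempty -> append to chain.
Insert 306: h=9, bucket 9 empty -> new chain.
Insert 340: h=10, bucket 10 empty -> new chain.
Insert 105: h=6, bucket 6 empty -> new chain.
Insert 321: h=2, bucket 2 empty -> new chain.
Insert 331: h=1, bucket 1 nonempty -> append to chain.
Final buckets:
0: .
1: 991 -> 331
2: 321
3: .
4: .
5: 456 -> 49 -> 16 -> 280 -> 159
6: 105
7: .
8: .
9: 306
10: 340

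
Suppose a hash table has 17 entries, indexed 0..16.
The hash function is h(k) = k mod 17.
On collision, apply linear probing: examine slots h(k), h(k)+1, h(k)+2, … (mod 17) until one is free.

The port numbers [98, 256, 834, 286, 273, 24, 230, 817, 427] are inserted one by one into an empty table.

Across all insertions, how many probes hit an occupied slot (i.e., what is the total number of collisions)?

Insert 98: h=13, slot 13 empty -> index 13.
Insert 256: h=1, slot 1 empty -> index 1.
Insert 834: h=1, slot 1 occupied -> index 2.
Insert 286: h=14, slot 14 empty -> index 14.
Insert 273: h=1, slots 1,2 occupied -> index 3.
Insert 24: h=7, slot 7 empty -> index 7.
Insert 230: h=9, slot 9 empty -> index 9.
Insert 817: h=1, slots 1,2,3 occupied -> index 4.
Insert 427: h=2, slots 2,3,4 occupied -> index 5.
Table: [-, 256, 834, 273, 817, 427, -, 24, -, 230, -, -, -, 98, 286, -, -]

9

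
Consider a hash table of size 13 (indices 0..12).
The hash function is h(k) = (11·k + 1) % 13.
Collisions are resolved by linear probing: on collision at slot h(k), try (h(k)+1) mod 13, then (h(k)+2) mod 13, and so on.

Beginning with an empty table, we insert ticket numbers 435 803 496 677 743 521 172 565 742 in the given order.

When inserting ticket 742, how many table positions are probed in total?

435: h=2 => slot 2
803: h=7 => slot 7
496: h=10 => slot 10
677: h=12 => slot 12
743: h=10, probe 10,11 => slot 11
521: h=12, probe 12,0 => slot 0
172: h=8 => slot 8
565: h=2, probe 2,3 => slot 3
742: h=12, probe 12,0,1 => slot 1
Table: [521, 742, 435, 565, —, —, —, 803, 172, —, 496, 743, 677]

3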